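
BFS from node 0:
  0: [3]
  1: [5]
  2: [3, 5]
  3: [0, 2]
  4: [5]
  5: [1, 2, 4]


Visit 0, enqueue [3]
Visit 3, enqueue [2]
Visit 2, enqueue [5]
Visit 5, enqueue [1, 4]
Visit 1, enqueue []
Visit 4, enqueue []

BFS order: [0, 3, 2, 5, 1, 4]


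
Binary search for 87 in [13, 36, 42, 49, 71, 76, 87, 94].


Step 1: lo=0, hi=7, mid=3, val=49
Step 2: lo=4, hi=7, mid=5, val=76
Step 3: lo=6, hi=7, mid=6, val=87

Found at index 6


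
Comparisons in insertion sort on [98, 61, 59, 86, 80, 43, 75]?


Algorithm: insertion sort
Input: [98, 61, 59, 86, 80, 43, 75]
Sorted: [43, 59, 61, 75, 80, 86, 98]

17


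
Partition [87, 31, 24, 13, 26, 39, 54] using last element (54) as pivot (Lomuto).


Pivot: 54
  31 <= 54: swap -> [31, 87, 24, 13, 26, 39, 54]
  24 <= 54: swap -> [31, 24, 87, 13, 26, 39, 54]
  13 <= 54: swap -> [31, 24, 13, 87, 26, 39, 54]
  26 <= 54: swap -> [31, 24, 13, 26, 87, 39, 54]
  39 <= 54: swap -> [31, 24, 13, 26, 39, 87, 54]
Place pivot at 5: [31, 24, 13, 26, 39, 54, 87]

Partitioned: [31, 24, 13, 26, 39, 54, 87]


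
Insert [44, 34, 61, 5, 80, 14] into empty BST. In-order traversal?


Insert 44: root
Insert 34: L from 44
Insert 61: R from 44
Insert 5: L from 44 -> L from 34
Insert 80: R from 44 -> R from 61
Insert 14: L from 44 -> L from 34 -> R from 5

In-order: [5, 14, 34, 44, 61, 80]


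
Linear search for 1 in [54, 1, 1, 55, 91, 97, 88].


i=0: 54!=1
i=1: 1==1 found!

Found at 1, 2 comps


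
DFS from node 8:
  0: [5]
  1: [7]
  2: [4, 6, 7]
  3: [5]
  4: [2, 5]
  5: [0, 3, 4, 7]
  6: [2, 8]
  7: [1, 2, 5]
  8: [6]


Visit 8, push [6]
Visit 6, push [2]
Visit 2, push [7, 4]
Visit 4, push [5]
Visit 5, push [7, 3, 0]
Visit 0, push []
Visit 3, push []
Visit 7, push [1]
Visit 1, push []

DFS order: [8, 6, 2, 4, 5, 0, 3, 7, 1]


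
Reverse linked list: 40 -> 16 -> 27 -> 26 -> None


Step 1: curr=40, set curr.next=prev(None) | reversed so far: 40
Step 2: curr=16, set curr.next=prev(40) | reversed so far: 16 -> 40
Step 3: curr=27, set curr.next=prev(16) | reversed so far: 27 -> 16 -> 40
Step 4: curr=26, set curr.next=prev(27) | reversed so far: 26 -> 27 -> 16 -> 40

26 -> 27 -> 16 -> 40 -> None


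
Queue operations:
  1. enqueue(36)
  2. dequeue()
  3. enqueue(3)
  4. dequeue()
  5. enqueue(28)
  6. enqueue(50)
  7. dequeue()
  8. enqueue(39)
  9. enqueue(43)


enqueue(36) -> [36]
dequeue()->36, []
enqueue(3) -> [3]
dequeue()->3, []
enqueue(28) -> [28]
enqueue(50) -> [28, 50]
dequeue()->28, [50]
enqueue(39) -> [50, 39]
enqueue(43) -> [50, 39, 43]

Final queue: [50, 39, 43]


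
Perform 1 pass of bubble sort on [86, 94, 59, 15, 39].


Initial: [86, 94, 59, 15, 39]
Pass 1: [86, 59, 15, 39, 94] (3 swaps)

After 1 pass: [86, 59, 15, 39, 94]


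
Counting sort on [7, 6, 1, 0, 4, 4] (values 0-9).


Input: [7, 6, 1, 0, 4, 4]
Counts: [1, 1, 0, 0, 2, 0, 1, 1, 0, 0]

Sorted: [0, 1, 4, 4, 6, 7]


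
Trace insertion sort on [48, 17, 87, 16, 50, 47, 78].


Initial: [48, 17, 87, 16, 50, 47, 78]
Insert 17: [17, 48, 87, 16, 50, 47, 78]
Insert 87: [17, 48, 87, 16, 50, 47, 78]
Insert 16: [16, 17, 48, 87, 50, 47, 78]
Insert 50: [16, 17, 48, 50, 87, 47, 78]
Insert 47: [16, 17, 47, 48, 50, 87, 78]
Insert 78: [16, 17, 47, 48, 50, 78, 87]

Sorted: [16, 17, 47, 48, 50, 78, 87]


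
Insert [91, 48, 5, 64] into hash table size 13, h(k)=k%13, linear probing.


Insert 91: h=0 -> slot 0
Insert 48: h=9 -> slot 9
Insert 5: h=5 -> slot 5
Insert 64: h=12 -> slot 12

Table: [91, None, None, None, None, 5, None, None, None, 48, None, None, 64]


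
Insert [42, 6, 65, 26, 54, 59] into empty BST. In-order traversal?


Insert 42: root
Insert 6: L from 42
Insert 65: R from 42
Insert 26: L from 42 -> R from 6
Insert 54: R from 42 -> L from 65
Insert 59: R from 42 -> L from 65 -> R from 54

In-order: [6, 26, 42, 54, 59, 65]


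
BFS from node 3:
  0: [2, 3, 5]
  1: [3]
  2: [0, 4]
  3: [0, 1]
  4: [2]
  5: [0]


Visit 3, enqueue [0, 1]
Visit 0, enqueue [2, 5]
Visit 1, enqueue []
Visit 2, enqueue [4]
Visit 5, enqueue []
Visit 4, enqueue []

BFS order: [3, 0, 1, 2, 5, 4]


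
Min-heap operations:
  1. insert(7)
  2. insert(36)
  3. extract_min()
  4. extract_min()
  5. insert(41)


insert(7) -> [7]
insert(36) -> [7, 36]
extract_min()->7, [36]
extract_min()->36, []
insert(41) -> [41]

Final heap: [41]


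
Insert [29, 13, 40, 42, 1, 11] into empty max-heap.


Insert 29: [29]
Insert 13: [29, 13]
Insert 40: [40, 13, 29]
Insert 42: [42, 40, 29, 13]
Insert 1: [42, 40, 29, 13, 1]
Insert 11: [42, 40, 29, 13, 1, 11]

Final heap: [42, 40, 29, 13, 1, 11]


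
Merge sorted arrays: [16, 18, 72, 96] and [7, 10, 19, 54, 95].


Take 7 from B
Take 10 from B
Take 16 from A
Take 18 from A
Take 19 from B
Take 54 from B
Take 72 from A
Take 95 from B

Merged: [7, 10, 16, 18, 19, 54, 72, 95, 96]


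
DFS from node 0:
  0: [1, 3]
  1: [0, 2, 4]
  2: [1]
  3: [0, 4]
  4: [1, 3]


Visit 0, push [3, 1]
Visit 1, push [4, 2]
Visit 2, push []
Visit 4, push [3]
Visit 3, push []

DFS order: [0, 1, 2, 4, 3]


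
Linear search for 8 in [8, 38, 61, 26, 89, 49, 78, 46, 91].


i=0: 8==8 found!

Found at 0, 1 comps


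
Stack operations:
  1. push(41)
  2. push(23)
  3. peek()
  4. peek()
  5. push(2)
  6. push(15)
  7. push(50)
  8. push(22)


push(41) -> [41]
push(23) -> [41, 23]
peek()->23
peek()->23
push(2) -> [41, 23, 2]
push(15) -> [41, 23, 2, 15]
push(50) -> [41, 23, 2, 15, 50]
push(22) -> [41, 23, 2, 15, 50, 22]

Final stack: [41, 23, 2, 15, 50, 22]


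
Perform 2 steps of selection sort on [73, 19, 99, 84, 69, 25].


Initial: [73, 19, 99, 84, 69, 25]
Step 1: min=19 at 1
  Swap: [19, 73, 99, 84, 69, 25]
Step 2: min=25 at 5
  Swap: [19, 25, 99, 84, 69, 73]

After 2 steps: [19, 25, 99, 84, 69, 73]


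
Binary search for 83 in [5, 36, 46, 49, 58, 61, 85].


Step 1: lo=0, hi=6, mid=3, val=49
Step 2: lo=4, hi=6, mid=5, val=61
Step 3: lo=6, hi=6, mid=6, val=85

Not found


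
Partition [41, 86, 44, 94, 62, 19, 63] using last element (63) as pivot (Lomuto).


Pivot: 63
  41 <= 63: advance i (no swap)
  44 <= 63: swap -> [41, 44, 86, 94, 62, 19, 63]
  62 <= 63: swap -> [41, 44, 62, 94, 86, 19, 63]
  19 <= 63: swap -> [41, 44, 62, 19, 86, 94, 63]
Place pivot at 4: [41, 44, 62, 19, 63, 94, 86]

Partitioned: [41, 44, 62, 19, 63, 94, 86]


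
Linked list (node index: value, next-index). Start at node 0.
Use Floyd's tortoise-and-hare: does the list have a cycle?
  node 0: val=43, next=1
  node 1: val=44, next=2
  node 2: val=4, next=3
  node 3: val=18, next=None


Floyd's tortoise (slow, +1) and hare (fast, +2):
  init: slow=0, fast=0
  step 1: slow=1, fast=2
  step 2: fast 2->3->None, no cycle

Cycle: no


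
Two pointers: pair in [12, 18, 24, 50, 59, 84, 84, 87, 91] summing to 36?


lo=0(12)+hi=8(91)=103
lo=0(12)+hi=7(87)=99
lo=0(12)+hi=6(84)=96
lo=0(12)+hi=5(84)=96
lo=0(12)+hi=4(59)=71
lo=0(12)+hi=3(50)=62
lo=0(12)+hi=2(24)=36

Yes: 12+24=36


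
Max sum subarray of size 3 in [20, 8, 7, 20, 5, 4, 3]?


[0:3]: 35
[1:4]: 35
[2:5]: 32
[3:6]: 29
[4:7]: 12

Max: 35 at [0:3]


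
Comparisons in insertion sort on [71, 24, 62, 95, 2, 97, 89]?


Algorithm: insertion sort
Input: [71, 24, 62, 95, 2, 97, 89]
Sorted: [2, 24, 62, 71, 89, 95, 97]

12


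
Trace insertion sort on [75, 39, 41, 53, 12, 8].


Initial: [75, 39, 41, 53, 12, 8]
Insert 39: [39, 75, 41, 53, 12, 8]
Insert 41: [39, 41, 75, 53, 12, 8]
Insert 53: [39, 41, 53, 75, 12, 8]
Insert 12: [12, 39, 41, 53, 75, 8]
Insert 8: [8, 12, 39, 41, 53, 75]

Sorted: [8, 12, 39, 41, 53, 75]


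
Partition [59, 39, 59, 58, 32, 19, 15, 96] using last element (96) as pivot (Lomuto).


Pivot: 96
  59 <= 96: advance i (no swap)
  39 <= 96: advance i (no swap)
  59 <= 96: advance i (no swap)
  58 <= 96: advance i (no swap)
  32 <= 96: advance i (no swap)
  19 <= 96: advance i (no swap)
  15 <= 96: advance i (no swap)
Place pivot at 7: [59, 39, 59, 58, 32, 19, 15, 96]

Partitioned: [59, 39, 59, 58, 32, 19, 15, 96]


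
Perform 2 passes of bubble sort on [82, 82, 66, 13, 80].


Initial: [82, 82, 66, 13, 80]
Pass 1: [82, 66, 13, 80, 82] (3 swaps)
Pass 2: [66, 13, 80, 82, 82] (3 swaps)

After 2 passes: [66, 13, 80, 82, 82]


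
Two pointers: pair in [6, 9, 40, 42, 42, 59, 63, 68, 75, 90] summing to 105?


lo=0(6)+hi=9(90)=96
lo=1(9)+hi=9(90)=99
lo=2(40)+hi=9(90)=130
lo=2(40)+hi=8(75)=115
lo=2(40)+hi=7(68)=108
lo=2(40)+hi=6(63)=103
lo=3(42)+hi=6(63)=105

Yes: 42+63=105


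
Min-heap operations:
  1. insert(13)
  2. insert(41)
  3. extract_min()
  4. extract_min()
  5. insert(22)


insert(13) -> [13]
insert(41) -> [13, 41]
extract_min()->13, [41]
extract_min()->41, []
insert(22) -> [22]

Final heap: [22]


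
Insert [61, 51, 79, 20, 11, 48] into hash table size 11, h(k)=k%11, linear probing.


Insert 61: h=6 -> slot 6
Insert 51: h=7 -> slot 7
Insert 79: h=2 -> slot 2
Insert 20: h=9 -> slot 9
Insert 11: h=0 -> slot 0
Insert 48: h=4 -> slot 4

Table: [11, None, 79, None, 48, None, 61, 51, None, 20, None]


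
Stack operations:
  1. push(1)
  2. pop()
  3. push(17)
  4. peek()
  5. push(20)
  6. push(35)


push(1) -> [1]
pop()->1, []
push(17) -> [17]
peek()->17
push(20) -> [17, 20]
push(35) -> [17, 20, 35]

Final stack: [17, 20, 35]


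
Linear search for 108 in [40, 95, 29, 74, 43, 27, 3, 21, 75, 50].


i=0: 40!=108
i=1: 95!=108
i=2: 29!=108
i=3: 74!=108
i=4: 43!=108
i=5: 27!=108
i=6: 3!=108
i=7: 21!=108
i=8: 75!=108
i=9: 50!=108

Not found, 10 comps


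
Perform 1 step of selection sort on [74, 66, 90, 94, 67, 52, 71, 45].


Initial: [74, 66, 90, 94, 67, 52, 71, 45]
Step 1: min=45 at 7
  Swap: [45, 66, 90, 94, 67, 52, 71, 74]

After 1 step: [45, 66, 90, 94, 67, 52, 71, 74]


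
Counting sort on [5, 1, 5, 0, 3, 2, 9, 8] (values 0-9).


Input: [5, 1, 5, 0, 3, 2, 9, 8]
Counts: [1, 1, 1, 1, 0, 2, 0, 0, 1, 1]

Sorted: [0, 1, 2, 3, 5, 5, 8, 9]


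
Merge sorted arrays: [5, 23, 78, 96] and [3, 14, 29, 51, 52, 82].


Take 3 from B
Take 5 from A
Take 14 from B
Take 23 from A
Take 29 from B
Take 51 from B
Take 52 from B
Take 78 from A
Take 82 from B

Merged: [3, 5, 14, 23, 29, 51, 52, 78, 82, 96]


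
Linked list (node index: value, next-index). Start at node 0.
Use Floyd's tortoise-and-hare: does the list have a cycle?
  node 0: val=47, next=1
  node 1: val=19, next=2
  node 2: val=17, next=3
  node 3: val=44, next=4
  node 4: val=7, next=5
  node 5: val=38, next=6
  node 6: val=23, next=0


Floyd's tortoise (slow, +1) and hare (fast, +2):
  init: slow=0, fast=0
  step 1: slow=1, fast=2
  step 2: slow=2, fast=4
  step 3: slow=3, fast=6
  step 4: slow=4, fast=1
  step 5: slow=5, fast=3
  step 6: slow=6, fast=5
  step 7: slow=0, fast=0
  slow == fast at node 0: cycle detected

Cycle: yes


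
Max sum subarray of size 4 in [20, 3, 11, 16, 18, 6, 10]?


[0:4]: 50
[1:5]: 48
[2:6]: 51
[3:7]: 50

Max: 51 at [2:6]


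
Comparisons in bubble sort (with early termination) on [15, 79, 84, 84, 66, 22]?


Algorithm: bubble sort (with early termination)
Input: [15, 79, 84, 84, 66, 22]
Sorted: [15, 22, 66, 79, 84, 84]

15


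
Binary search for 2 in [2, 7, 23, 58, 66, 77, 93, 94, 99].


Step 1: lo=0, hi=8, mid=4, val=66
Step 2: lo=0, hi=3, mid=1, val=7
Step 3: lo=0, hi=0, mid=0, val=2

Found at index 0


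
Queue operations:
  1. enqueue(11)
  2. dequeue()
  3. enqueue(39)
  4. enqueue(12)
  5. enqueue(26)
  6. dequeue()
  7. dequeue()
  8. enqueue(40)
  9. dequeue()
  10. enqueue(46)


enqueue(11) -> [11]
dequeue()->11, []
enqueue(39) -> [39]
enqueue(12) -> [39, 12]
enqueue(26) -> [39, 12, 26]
dequeue()->39, [12, 26]
dequeue()->12, [26]
enqueue(40) -> [26, 40]
dequeue()->26, [40]
enqueue(46) -> [40, 46]

Final queue: [40, 46]


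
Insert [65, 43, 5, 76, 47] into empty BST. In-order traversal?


Insert 65: root
Insert 43: L from 65
Insert 5: L from 65 -> L from 43
Insert 76: R from 65
Insert 47: L from 65 -> R from 43

In-order: [5, 43, 47, 65, 76]


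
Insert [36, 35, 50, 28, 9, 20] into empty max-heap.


Insert 36: [36]
Insert 35: [36, 35]
Insert 50: [50, 35, 36]
Insert 28: [50, 35, 36, 28]
Insert 9: [50, 35, 36, 28, 9]
Insert 20: [50, 35, 36, 28, 9, 20]

Final heap: [50, 35, 36, 28, 9, 20]


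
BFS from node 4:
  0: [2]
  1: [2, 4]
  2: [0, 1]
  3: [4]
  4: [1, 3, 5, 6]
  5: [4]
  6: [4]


Visit 4, enqueue [1, 3, 5, 6]
Visit 1, enqueue [2]
Visit 3, enqueue []
Visit 5, enqueue []
Visit 6, enqueue []
Visit 2, enqueue [0]
Visit 0, enqueue []

BFS order: [4, 1, 3, 5, 6, 2, 0]


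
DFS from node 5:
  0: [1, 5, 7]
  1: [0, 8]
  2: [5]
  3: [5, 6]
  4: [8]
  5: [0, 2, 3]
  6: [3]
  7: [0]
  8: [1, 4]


Visit 5, push [3, 2, 0]
Visit 0, push [7, 1]
Visit 1, push [8]
Visit 8, push [4]
Visit 4, push []
Visit 7, push []
Visit 2, push []
Visit 3, push [6]
Visit 6, push []

DFS order: [5, 0, 1, 8, 4, 7, 2, 3, 6]


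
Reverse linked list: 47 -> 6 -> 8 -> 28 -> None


Step 1: curr=47, set curr.next=prev(None) | reversed so far: 47
Step 2: curr=6, set curr.next=prev(47) | reversed so far: 6 -> 47
Step 3: curr=8, set curr.next=prev(6) | reversed so far: 8 -> 6 -> 47
Step 4: curr=28, set curr.next=prev(8) | reversed so far: 28 -> 8 -> 6 -> 47

28 -> 8 -> 6 -> 47 -> None


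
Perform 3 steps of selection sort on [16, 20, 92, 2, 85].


Initial: [16, 20, 92, 2, 85]
Step 1: min=2 at 3
  Swap: [2, 20, 92, 16, 85]
Step 2: min=16 at 3
  Swap: [2, 16, 92, 20, 85]
Step 3: min=20 at 3
  Swap: [2, 16, 20, 92, 85]

After 3 steps: [2, 16, 20, 92, 85]


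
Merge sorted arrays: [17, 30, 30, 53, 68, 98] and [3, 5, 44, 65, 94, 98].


Take 3 from B
Take 5 from B
Take 17 from A
Take 30 from A
Take 30 from A
Take 44 from B
Take 53 from A
Take 65 from B
Take 68 from A
Take 94 from B
Take 98 from A

Merged: [3, 5, 17, 30, 30, 44, 53, 65, 68, 94, 98, 98]


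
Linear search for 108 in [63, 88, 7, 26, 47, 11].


i=0: 63!=108
i=1: 88!=108
i=2: 7!=108
i=3: 26!=108
i=4: 47!=108
i=5: 11!=108

Not found, 6 comps


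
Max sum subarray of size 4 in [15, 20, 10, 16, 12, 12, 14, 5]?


[0:4]: 61
[1:5]: 58
[2:6]: 50
[3:7]: 54
[4:8]: 43

Max: 61 at [0:4]


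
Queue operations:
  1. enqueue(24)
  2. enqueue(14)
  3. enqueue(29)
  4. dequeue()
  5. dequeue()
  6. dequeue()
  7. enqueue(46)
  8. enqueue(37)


enqueue(24) -> [24]
enqueue(14) -> [24, 14]
enqueue(29) -> [24, 14, 29]
dequeue()->24, [14, 29]
dequeue()->14, [29]
dequeue()->29, []
enqueue(46) -> [46]
enqueue(37) -> [46, 37]

Final queue: [46, 37]


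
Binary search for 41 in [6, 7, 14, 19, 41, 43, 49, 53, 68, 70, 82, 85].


Step 1: lo=0, hi=11, mid=5, val=43
Step 2: lo=0, hi=4, mid=2, val=14
Step 3: lo=3, hi=4, mid=3, val=19
Step 4: lo=4, hi=4, mid=4, val=41

Found at index 4


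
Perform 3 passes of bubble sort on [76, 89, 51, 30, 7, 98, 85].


Initial: [76, 89, 51, 30, 7, 98, 85]
Pass 1: [76, 51, 30, 7, 89, 85, 98] (4 swaps)
Pass 2: [51, 30, 7, 76, 85, 89, 98] (4 swaps)
Pass 3: [30, 7, 51, 76, 85, 89, 98] (2 swaps)

After 3 passes: [30, 7, 51, 76, 85, 89, 98]


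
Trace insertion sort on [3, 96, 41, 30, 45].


Initial: [3, 96, 41, 30, 45]
Insert 96: [3, 96, 41, 30, 45]
Insert 41: [3, 41, 96, 30, 45]
Insert 30: [3, 30, 41, 96, 45]
Insert 45: [3, 30, 41, 45, 96]

Sorted: [3, 30, 41, 45, 96]


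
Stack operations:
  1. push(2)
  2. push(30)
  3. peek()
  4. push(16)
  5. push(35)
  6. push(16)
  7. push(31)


push(2) -> [2]
push(30) -> [2, 30]
peek()->30
push(16) -> [2, 30, 16]
push(35) -> [2, 30, 16, 35]
push(16) -> [2, 30, 16, 35, 16]
push(31) -> [2, 30, 16, 35, 16, 31]

Final stack: [2, 30, 16, 35, 16, 31]


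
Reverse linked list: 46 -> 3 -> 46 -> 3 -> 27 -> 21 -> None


Step 1: curr=46, set curr.next=prev(None) | reversed so far: 46
Step 2: curr=3, set curr.next=prev(46) | reversed so far: 3 -> 46
Step 3: curr=46, set curr.next=prev(3) | reversed so far: 46 -> 3 -> 46
Step 4: curr=3, set curr.next=prev(46) | reversed so far: 3 -> 46 -> 3 -> 46
Step 5: curr=27, set curr.next=prev(3) | reversed so far: 27 -> 3 -> 46 -> 3 -> 46
Step 6: curr=21, set curr.next=prev(27) | reversed so far: 21 -> 27 -> 3 -> 46 -> 3 -> 46

21 -> 27 -> 3 -> 46 -> 3 -> 46 -> None


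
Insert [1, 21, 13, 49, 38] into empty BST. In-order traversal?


Insert 1: root
Insert 21: R from 1
Insert 13: R from 1 -> L from 21
Insert 49: R from 1 -> R from 21
Insert 38: R from 1 -> R from 21 -> L from 49

In-order: [1, 13, 21, 38, 49]


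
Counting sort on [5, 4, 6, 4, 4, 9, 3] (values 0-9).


Input: [5, 4, 6, 4, 4, 9, 3]
Counts: [0, 0, 0, 1, 3, 1, 1, 0, 0, 1]

Sorted: [3, 4, 4, 4, 5, 6, 9]


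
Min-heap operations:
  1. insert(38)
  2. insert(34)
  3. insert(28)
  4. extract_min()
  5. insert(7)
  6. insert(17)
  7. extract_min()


insert(38) -> [38]
insert(34) -> [34, 38]
insert(28) -> [28, 38, 34]
extract_min()->28, [34, 38]
insert(7) -> [7, 38, 34]
insert(17) -> [7, 17, 34, 38]
extract_min()->7, [17, 38, 34]

Final heap: [17, 38, 34]


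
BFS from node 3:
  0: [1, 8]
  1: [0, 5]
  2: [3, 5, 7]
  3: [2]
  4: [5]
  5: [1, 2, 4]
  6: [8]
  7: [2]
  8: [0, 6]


Visit 3, enqueue [2]
Visit 2, enqueue [5, 7]
Visit 5, enqueue [1, 4]
Visit 7, enqueue []
Visit 1, enqueue [0]
Visit 4, enqueue []
Visit 0, enqueue [8]
Visit 8, enqueue [6]
Visit 6, enqueue []

BFS order: [3, 2, 5, 7, 1, 4, 0, 8, 6]


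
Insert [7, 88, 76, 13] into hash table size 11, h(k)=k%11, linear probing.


Insert 7: h=7 -> slot 7
Insert 88: h=0 -> slot 0
Insert 76: h=10 -> slot 10
Insert 13: h=2 -> slot 2

Table: [88, None, 13, None, None, None, None, 7, None, None, 76]


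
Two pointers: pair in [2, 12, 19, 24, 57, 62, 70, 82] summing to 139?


lo=0(2)+hi=7(82)=84
lo=1(12)+hi=7(82)=94
lo=2(19)+hi=7(82)=101
lo=3(24)+hi=7(82)=106
lo=4(57)+hi=7(82)=139

Yes: 57+82=139


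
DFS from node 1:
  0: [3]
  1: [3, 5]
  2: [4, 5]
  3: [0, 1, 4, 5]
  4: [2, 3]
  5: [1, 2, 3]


Visit 1, push [5, 3]
Visit 3, push [5, 4, 0]
Visit 0, push []
Visit 4, push [2]
Visit 2, push [5]
Visit 5, push []

DFS order: [1, 3, 0, 4, 2, 5]


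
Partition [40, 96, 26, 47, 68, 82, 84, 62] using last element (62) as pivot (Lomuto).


Pivot: 62
  40 <= 62: advance i (no swap)
  26 <= 62: swap -> [40, 26, 96, 47, 68, 82, 84, 62]
  47 <= 62: swap -> [40, 26, 47, 96, 68, 82, 84, 62]
Place pivot at 3: [40, 26, 47, 62, 68, 82, 84, 96]

Partitioned: [40, 26, 47, 62, 68, 82, 84, 96]


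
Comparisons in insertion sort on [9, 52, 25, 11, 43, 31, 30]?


Algorithm: insertion sort
Input: [9, 52, 25, 11, 43, 31, 30]
Sorted: [9, 11, 25, 30, 31, 43, 52]

15


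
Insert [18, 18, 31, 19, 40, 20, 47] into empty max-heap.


Insert 18: [18]
Insert 18: [18, 18]
Insert 31: [31, 18, 18]
Insert 19: [31, 19, 18, 18]
Insert 40: [40, 31, 18, 18, 19]
Insert 20: [40, 31, 20, 18, 19, 18]
Insert 47: [47, 31, 40, 18, 19, 18, 20]

Final heap: [47, 31, 40, 18, 19, 18, 20]


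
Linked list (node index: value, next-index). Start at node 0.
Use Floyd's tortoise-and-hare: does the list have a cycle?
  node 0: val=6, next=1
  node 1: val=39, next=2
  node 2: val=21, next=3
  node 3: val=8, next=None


Floyd's tortoise (slow, +1) and hare (fast, +2):
  init: slow=0, fast=0
  step 1: slow=1, fast=2
  step 2: fast 2->3->None, no cycle

Cycle: no


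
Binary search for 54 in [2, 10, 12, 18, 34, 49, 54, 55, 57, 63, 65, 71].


Step 1: lo=0, hi=11, mid=5, val=49
Step 2: lo=6, hi=11, mid=8, val=57
Step 3: lo=6, hi=7, mid=6, val=54

Found at index 6


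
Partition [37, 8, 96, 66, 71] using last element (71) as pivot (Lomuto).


Pivot: 71
  37 <= 71: advance i (no swap)
  8 <= 71: advance i (no swap)
  66 <= 71: swap -> [37, 8, 66, 96, 71]
Place pivot at 3: [37, 8, 66, 71, 96]

Partitioned: [37, 8, 66, 71, 96]


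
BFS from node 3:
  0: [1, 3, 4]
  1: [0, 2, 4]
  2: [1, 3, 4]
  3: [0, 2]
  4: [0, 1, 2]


Visit 3, enqueue [0, 2]
Visit 0, enqueue [1, 4]
Visit 2, enqueue []
Visit 1, enqueue []
Visit 4, enqueue []

BFS order: [3, 0, 2, 1, 4]


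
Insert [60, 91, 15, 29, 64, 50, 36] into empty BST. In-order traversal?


Insert 60: root
Insert 91: R from 60
Insert 15: L from 60
Insert 29: L from 60 -> R from 15
Insert 64: R from 60 -> L from 91
Insert 50: L from 60 -> R from 15 -> R from 29
Insert 36: L from 60 -> R from 15 -> R from 29 -> L from 50

In-order: [15, 29, 36, 50, 60, 64, 91]


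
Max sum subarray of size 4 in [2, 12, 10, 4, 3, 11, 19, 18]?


[0:4]: 28
[1:5]: 29
[2:6]: 28
[3:7]: 37
[4:8]: 51

Max: 51 at [4:8]


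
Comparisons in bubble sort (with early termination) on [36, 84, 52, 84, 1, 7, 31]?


Algorithm: bubble sort (with early termination)
Input: [36, 84, 52, 84, 1, 7, 31]
Sorted: [1, 7, 31, 36, 52, 84, 84]

20


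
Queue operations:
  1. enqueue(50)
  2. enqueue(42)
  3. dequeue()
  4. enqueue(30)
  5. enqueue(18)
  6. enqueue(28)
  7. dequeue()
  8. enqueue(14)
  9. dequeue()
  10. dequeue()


enqueue(50) -> [50]
enqueue(42) -> [50, 42]
dequeue()->50, [42]
enqueue(30) -> [42, 30]
enqueue(18) -> [42, 30, 18]
enqueue(28) -> [42, 30, 18, 28]
dequeue()->42, [30, 18, 28]
enqueue(14) -> [30, 18, 28, 14]
dequeue()->30, [18, 28, 14]
dequeue()->18, [28, 14]

Final queue: [28, 14]


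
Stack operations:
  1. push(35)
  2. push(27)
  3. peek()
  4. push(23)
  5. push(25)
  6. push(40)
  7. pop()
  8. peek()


push(35) -> [35]
push(27) -> [35, 27]
peek()->27
push(23) -> [35, 27, 23]
push(25) -> [35, 27, 23, 25]
push(40) -> [35, 27, 23, 25, 40]
pop()->40, [35, 27, 23, 25]
peek()->25

Final stack: [35, 27, 23, 25]


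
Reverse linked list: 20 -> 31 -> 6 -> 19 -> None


Step 1: curr=20, set curr.next=prev(None) | reversed so far: 20
Step 2: curr=31, set curr.next=prev(20) | reversed so far: 31 -> 20
Step 3: curr=6, set curr.next=prev(31) | reversed so far: 6 -> 31 -> 20
Step 4: curr=19, set curr.next=prev(6) | reversed so far: 19 -> 6 -> 31 -> 20

19 -> 6 -> 31 -> 20 -> None


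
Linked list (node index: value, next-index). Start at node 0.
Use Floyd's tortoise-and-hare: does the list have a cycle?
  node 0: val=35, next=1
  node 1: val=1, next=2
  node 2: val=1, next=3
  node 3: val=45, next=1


Floyd's tortoise (slow, +1) and hare (fast, +2):
  init: slow=0, fast=0
  step 1: slow=1, fast=2
  step 2: slow=2, fast=1
  step 3: slow=3, fast=3
  slow == fast at node 3: cycle detected

Cycle: yes


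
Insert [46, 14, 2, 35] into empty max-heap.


Insert 46: [46]
Insert 14: [46, 14]
Insert 2: [46, 14, 2]
Insert 35: [46, 35, 2, 14]

Final heap: [46, 35, 2, 14]


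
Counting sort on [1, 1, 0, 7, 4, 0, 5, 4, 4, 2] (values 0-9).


Input: [1, 1, 0, 7, 4, 0, 5, 4, 4, 2]
Counts: [2, 2, 1, 0, 3, 1, 0, 1, 0, 0]

Sorted: [0, 0, 1, 1, 2, 4, 4, 4, 5, 7]


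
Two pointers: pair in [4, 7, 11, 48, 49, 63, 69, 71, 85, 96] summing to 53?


lo=0(4)+hi=9(96)=100
lo=0(4)+hi=8(85)=89
lo=0(4)+hi=7(71)=75
lo=0(4)+hi=6(69)=73
lo=0(4)+hi=5(63)=67
lo=0(4)+hi=4(49)=53

Yes: 4+49=53


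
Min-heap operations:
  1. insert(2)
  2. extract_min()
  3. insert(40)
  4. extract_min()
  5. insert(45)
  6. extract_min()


insert(2) -> [2]
extract_min()->2, []
insert(40) -> [40]
extract_min()->40, []
insert(45) -> [45]
extract_min()->45, []

Final heap: []


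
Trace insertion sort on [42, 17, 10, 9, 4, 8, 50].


Initial: [42, 17, 10, 9, 4, 8, 50]
Insert 17: [17, 42, 10, 9, 4, 8, 50]
Insert 10: [10, 17, 42, 9, 4, 8, 50]
Insert 9: [9, 10, 17, 42, 4, 8, 50]
Insert 4: [4, 9, 10, 17, 42, 8, 50]
Insert 8: [4, 8, 9, 10, 17, 42, 50]
Insert 50: [4, 8, 9, 10, 17, 42, 50]

Sorted: [4, 8, 9, 10, 17, 42, 50]


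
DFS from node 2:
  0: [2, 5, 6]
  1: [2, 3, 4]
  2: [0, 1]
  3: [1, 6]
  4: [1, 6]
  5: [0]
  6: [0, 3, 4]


Visit 2, push [1, 0]
Visit 0, push [6, 5]
Visit 5, push []
Visit 6, push [4, 3]
Visit 3, push [1]
Visit 1, push [4]
Visit 4, push []

DFS order: [2, 0, 5, 6, 3, 1, 4]


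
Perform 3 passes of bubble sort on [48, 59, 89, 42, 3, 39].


Initial: [48, 59, 89, 42, 3, 39]
Pass 1: [48, 59, 42, 3, 39, 89] (3 swaps)
Pass 2: [48, 42, 3, 39, 59, 89] (3 swaps)
Pass 3: [42, 3, 39, 48, 59, 89] (3 swaps)

After 3 passes: [42, 3, 39, 48, 59, 89]


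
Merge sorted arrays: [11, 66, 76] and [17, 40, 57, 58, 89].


Take 11 from A
Take 17 from B
Take 40 from B
Take 57 from B
Take 58 from B
Take 66 from A
Take 76 from A

Merged: [11, 17, 40, 57, 58, 66, 76, 89]


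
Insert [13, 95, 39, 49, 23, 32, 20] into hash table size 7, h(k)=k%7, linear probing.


Insert 13: h=6 -> slot 6
Insert 95: h=4 -> slot 4
Insert 39: h=4, 1 probes -> slot 5
Insert 49: h=0 -> slot 0
Insert 23: h=2 -> slot 2
Insert 32: h=4, 4 probes -> slot 1
Insert 20: h=6, 4 probes -> slot 3

Table: [49, 32, 23, 20, 95, 39, 13]


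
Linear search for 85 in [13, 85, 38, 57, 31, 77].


i=0: 13!=85
i=1: 85==85 found!

Found at 1, 2 comps


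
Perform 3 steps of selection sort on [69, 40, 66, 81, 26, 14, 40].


Initial: [69, 40, 66, 81, 26, 14, 40]
Step 1: min=14 at 5
  Swap: [14, 40, 66, 81, 26, 69, 40]
Step 2: min=26 at 4
  Swap: [14, 26, 66, 81, 40, 69, 40]
Step 3: min=40 at 4
  Swap: [14, 26, 40, 81, 66, 69, 40]

After 3 steps: [14, 26, 40, 81, 66, 69, 40]


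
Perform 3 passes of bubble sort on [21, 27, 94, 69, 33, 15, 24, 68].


Initial: [21, 27, 94, 69, 33, 15, 24, 68]
Pass 1: [21, 27, 69, 33, 15, 24, 68, 94] (5 swaps)
Pass 2: [21, 27, 33, 15, 24, 68, 69, 94] (4 swaps)
Pass 3: [21, 27, 15, 24, 33, 68, 69, 94] (2 swaps)

After 3 passes: [21, 27, 15, 24, 33, 68, 69, 94]


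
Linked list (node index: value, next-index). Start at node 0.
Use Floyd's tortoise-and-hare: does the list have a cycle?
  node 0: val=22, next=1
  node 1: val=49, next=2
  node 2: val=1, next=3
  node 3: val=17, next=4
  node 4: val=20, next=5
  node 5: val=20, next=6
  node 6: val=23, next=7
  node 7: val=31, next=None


Floyd's tortoise (slow, +1) and hare (fast, +2):
  init: slow=0, fast=0
  step 1: slow=1, fast=2
  step 2: slow=2, fast=4
  step 3: slow=3, fast=6
  step 4: fast 6->7->None, no cycle

Cycle: no


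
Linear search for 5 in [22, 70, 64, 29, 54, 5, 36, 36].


i=0: 22!=5
i=1: 70!=5
i=2: 64!=5
i=3: 29!=5
i=4: 54!=5
i=5: 5==5 found!

Found at 5, 6 comps


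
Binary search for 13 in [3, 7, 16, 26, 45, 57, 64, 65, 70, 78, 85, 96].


Step 1: lo=0, hi=11, mid=5, val=57
Step 2: lo=0, hi=4, mid=2, val=16
Step 3: lo=0, hi=1, mid=0, val=3
Step 4: lo=1, hi=1, mid=1, val=7

Not found


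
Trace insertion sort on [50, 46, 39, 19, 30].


Initial: [50, 46, 39, 19, 30]
Insert 46: [46, 50, 39, 19, 30]
Insert 39: [39, 46, 50, 19, 30]
Insert 19: [19, 39, 46, 50, 30]
Insert 30: [19, 30, 39, 46, 50]

Sorted: [19, 30, 39, 46, 50]


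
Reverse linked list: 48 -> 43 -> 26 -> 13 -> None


Step 1: curr=48, set curr.next=prev(None) | reversed so far: 48
Step 2: curr=43, set curr.next=prev(48) | reversed so far: 43 -> 48
Step 3: curr=26, set curr.next=prev(43) | reversed so far: 26 -> 43 -> 48
Step 4: curr=13, set curr.next=prev(26) | reversed so far: 13 -> 26 -> 43 -> 48

13 -> 26 -> 43 -> 48 -> None


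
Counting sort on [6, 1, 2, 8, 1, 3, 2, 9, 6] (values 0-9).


Input: [6, 1, 2, 8, 1, 3, 2, 9, 6]
Counts: [0, 2, 2, 1, 0, 0, 2, 0, 1, 1]

Sorted: [1, 1, 2, 2, 3, 6, 6, 8, 9]


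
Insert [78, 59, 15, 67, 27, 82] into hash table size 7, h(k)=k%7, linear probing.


Insert 78: h=1 -> slot 1
Insert 59: h=3 -> slot 3
Insert 15: h=1, 1 probes -> slot 2
Insert 67: h=4 -> slot 4
Insert 27: h=6 -> slot 6
Insert 82: h=5 -> slot 5

Table: [None, 78, 15, 59, 67, 82, 27]


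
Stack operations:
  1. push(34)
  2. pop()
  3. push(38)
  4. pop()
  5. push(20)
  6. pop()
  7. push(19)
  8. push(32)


push(34) -> [34]
pop()->34, []
push(38) -> [38]
pop()->38, []
push(20) -> [20]
pop()->20, []
push(19) -> [19]
push(32) -> [19, 32]

Final stack: [19, 32]


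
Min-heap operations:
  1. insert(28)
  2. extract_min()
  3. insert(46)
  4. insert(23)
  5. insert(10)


insert(28) -> [28]
extract_min()->28, []
insert(46) -> [46]
insert(23) -> [23, 46]
insert(10) -> [10, 46, 23]

Final heap: [10, 46, 23]


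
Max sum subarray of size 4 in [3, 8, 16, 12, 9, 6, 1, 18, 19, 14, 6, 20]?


[0:4]: 39
[1:5]: 45
[2:6]: 43
[3:7]: 28
[4:8]: 34
[5:9]: 44
[6:10]: 52
[7:11]: 57
[8:12]: 59

Max: 59 at [8:12]


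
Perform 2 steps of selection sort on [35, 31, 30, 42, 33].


Initial: [35, 31, 30, 42, 33]
Step 1: min=30 at 2
  Swap: [30, 31, 35, 42, 33]
Step 2: min=31 at 1
  Swap: [30, 31, 35, 42, 33]

After 2 steps: [30, 31, 35, 42, 33]


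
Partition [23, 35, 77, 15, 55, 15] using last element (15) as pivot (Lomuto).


Pivot: 15
  15 <= 15: swap -> [15, 35, 77, 23, 55, 15]
Place pivot at 1: [15, 15, 77, 23, 55, 35]

Partitioned: [15, 15, 77, 23, 55, 35]


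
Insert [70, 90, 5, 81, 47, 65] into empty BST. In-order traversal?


Insert 70: root
Insert 90: R from 70
Insert 5: L from 70
Insert 81: R from 70 -> L from 90
Insert 47: L from 70 -> R from 5
Insert 65: L from 70 -> R from 5 -> R from 47

In-order: [5, 47, 65, 70, 81, 90]


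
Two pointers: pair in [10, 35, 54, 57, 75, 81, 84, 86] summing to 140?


lo=0(10)+hi=7(86)=96
lo=1(35)+hi=7(86)=121
lo=2(54)+hi=7(86)=140

Yes: 54+86=140


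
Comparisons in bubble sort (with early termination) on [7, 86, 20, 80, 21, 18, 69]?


Algorithm: bubble sort (with early termination)
Input: [7, 86, 20, 80, 21, 18, 69]
Sorted: [7, 18, 20, 21, 69, 80, 86]

20


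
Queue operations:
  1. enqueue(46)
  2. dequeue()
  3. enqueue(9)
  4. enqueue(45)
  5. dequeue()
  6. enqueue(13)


enqueue(46) -> [46]
dequeue()->46, []
enqueue(9) -> [9]
enqueue(45) -> [9, 45]
dequeue()->9, [45]
enqueue(13) -> [45, 13]

Final queue: [45, 13]


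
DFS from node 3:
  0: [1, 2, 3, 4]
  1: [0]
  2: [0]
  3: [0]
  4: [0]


Visit 3, push [0]
Visit 0, push [4, 2, 1]
Visit 1, push []
Visit 2, push []
Visit 4, push []

DFS order: [3, 0, 1, 2, 4]


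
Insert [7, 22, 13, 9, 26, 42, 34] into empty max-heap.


Insert 7: [7]
Insert 22: [22, 7]
Insert 13: [22, 7, 13]
Insert 9: [22, 9, 13, 7]
Insert 26: [26, 22, 13, 7, 9]
Insert 42: [42, 22, 26, 7, 9, 13]
Insert 34: [42, 22, 34, 7, 9, 13, 26]

Final heap: [42, 22, 34, 7, 9, 13, 26]


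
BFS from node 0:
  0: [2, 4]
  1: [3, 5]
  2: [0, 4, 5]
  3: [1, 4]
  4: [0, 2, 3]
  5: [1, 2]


Visit 0, enqueue [2, 4]
Visit 2, enqueue [5]
Visit 4, enqueue [3]
Visit 5, enqueue [1]
Visit 3, enqueue []
Visit 1, enqueue []

BFS order: [0, 2, 4, 5, 3, 1]


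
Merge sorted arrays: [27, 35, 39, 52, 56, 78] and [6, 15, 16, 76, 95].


Take 6 from B
Take 15 from B
Take 16 from B
Take 27 from A
Take 35 from A
Take 39 from A
Take 52 from A
Take 56 from A
Take 76 from B
Take 78 from A

Merged: [6, 15, 16, 27, 35, 39, 52, 56, 76, 78, 95]


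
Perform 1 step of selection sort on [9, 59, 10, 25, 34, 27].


Initial: [9, 59, 10, 25, 34, 27]
Step 1: min=9 at 0
  Swap: [9, 59, 10, 25, 34, 27]

After 1 step: [9, 59, 10, 25, 34, 27]


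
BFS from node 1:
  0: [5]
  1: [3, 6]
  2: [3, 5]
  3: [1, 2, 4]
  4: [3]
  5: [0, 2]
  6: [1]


Visit 1, enqueue [3, 6]
Visit 3, enqueue [2, 4]
Visit 6, enqueue []
Visit 2, enqueue [5]
Visit 4, enqueue []
Visit 5, enqueue [0]
Visit 0, enqueue []

BFS order: [1, 3, 6, 2, 4, 5, 0]


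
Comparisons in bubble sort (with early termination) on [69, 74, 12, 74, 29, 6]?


Algorithm: bubble sort (with early termination)
Input: [69, 74, 12, 74, 29, 6]
Sorted: [6, 12, 29, 69, 74, 74]

15


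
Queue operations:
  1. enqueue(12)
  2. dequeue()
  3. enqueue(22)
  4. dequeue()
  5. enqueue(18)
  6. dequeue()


enqueue(12) -> [12]
dequeue()->12, []
enqueue(22) -> [22]
dequeue()->22, []
enqueue(18) -> [18]
dequeue()->18, []

Final queue: []


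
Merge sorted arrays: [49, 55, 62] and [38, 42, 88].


Take 38 from B
Take 42 from B
Take 49 from A
Take 55 from A
Take 62 from A

Merged: [38, 42, 49, 55, 62, 88]


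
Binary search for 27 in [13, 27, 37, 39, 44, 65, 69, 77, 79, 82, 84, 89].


Step 1: lo=0, hi=11, mid=5, val=65
Step 2: lo=0, hi=4, mid=2, val=37
Step 3: lo=0, hi=1, mid=0, val=13
Step 4: lo=1, hi=1, mid=1, val=27

Found at index 1


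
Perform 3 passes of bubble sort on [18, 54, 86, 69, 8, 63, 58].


Initial: [18, 54, 86, 69, 8, 63, 58]
Pass 1: [18, 54, 69, 8, 63, 58, 86] (4 swaps)
Pass 2: [18, 54, 8, 63, 58, 69, 86] (3 swaps)
Pass 3: [18, 8, 54, 58, 63, 69, 86] (2 swaps)

After 3 passes: [18, 8, 54, 58, 63, 69, 86]


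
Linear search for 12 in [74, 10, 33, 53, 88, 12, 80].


i=0: 74!=12
i=1: 10!=12
i=2: 33!=12
i=3: 53!=12
i=4: 88!=12
i=5: 12==12 found!

Found at 5, 6 comps


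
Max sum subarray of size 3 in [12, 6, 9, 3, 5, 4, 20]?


[0:3]: 27
[1:4]: 18
[2:5]: 17
[3:6]: 12
[4:7]: 29

Max: 29 at [4:7]


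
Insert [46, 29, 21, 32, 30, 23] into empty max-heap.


Insert 46: [46]
Insert 29: [46, 29]
Insert 21: [46, 29, 21]
Insert 32: [46, 32, 21, 29]
Insert 30: [46, 32, 21, 29, 30]
Insert 23: [46, 32, 23, 29, 30, 21]

Final heap: [46, 32, 23, 29, 30, 21]


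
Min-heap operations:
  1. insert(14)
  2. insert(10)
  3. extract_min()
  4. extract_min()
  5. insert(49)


insert(14) -> [14]
insert(10) -> [10, 14]
extract_min()->10, [14]
extract_min()->14, []
insert(49) -> [49]

Final heap: [49]


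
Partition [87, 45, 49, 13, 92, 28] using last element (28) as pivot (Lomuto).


Pivot: 28
  13 <= 28: swap -> [13, 45, 49, 87, 92, 28]
Place pivot at 1: [13, 28, 49, 87, 92, 45]

Partitioned: [13, 28, 49, 87, 92, 45]


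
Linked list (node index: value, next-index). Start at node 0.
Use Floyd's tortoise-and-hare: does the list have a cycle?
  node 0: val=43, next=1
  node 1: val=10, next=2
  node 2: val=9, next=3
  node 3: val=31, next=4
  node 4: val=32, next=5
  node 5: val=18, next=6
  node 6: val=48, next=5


Floyd's tortoise (slow, +1) and hare (fast, +2):
  init: slow=0, fast=0
  step 1: slow=1, fast=2
  step 2: slow=2, fast=4
  step 3: slow=3, fast=6
  step 4: slow=4, fast=6
  step 5: slow=5, fast=6
  step 6: slow=6, fast=6
  slow == fast at node 6: cycle detected

Cycle: yes


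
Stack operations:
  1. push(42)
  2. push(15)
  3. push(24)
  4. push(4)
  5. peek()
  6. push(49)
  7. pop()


push(42) -> [42]
push(15) -> [42, 15]
push(24) -> [42, 15, 24]
push(4) -> [42, 15, 24, 4]
peek()->4
push(49) -> [42, 15, 24, 4, 49]
pop()->49, [42, 15, 24, 4]

Final stack: [42, 15, 24, 4]


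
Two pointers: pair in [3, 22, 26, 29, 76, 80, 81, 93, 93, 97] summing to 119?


lo=0(3)+hi=9(97)=100
lo=1(22)+hi=9(97)=119

Yes: 22+97=119


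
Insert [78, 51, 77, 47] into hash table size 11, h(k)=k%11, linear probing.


Insert 78: h=1 -> slot 1
Insert 51: h=7 -> slot 7
Insert 77: h=0 -> slot 0
Insert 47: h=3 -> slot 3

Table: [77, 78, None, 47, None, None, None, 51, None, None, None]


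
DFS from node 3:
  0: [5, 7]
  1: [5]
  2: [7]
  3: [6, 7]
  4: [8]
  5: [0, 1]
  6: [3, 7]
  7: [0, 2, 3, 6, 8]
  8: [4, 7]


Visit 3, push [7, 6]
Visit 6, push [7]
Visit 7, push [8, 2, 0]
Visit 0, push [5]
Visit 5, push [1]
Visit 1, push []
Visit 2, push []
Visit 8, push [4]
Visit 4, push []

DFS order: [3, 6, 7, 0, 5, 1, 2, 8, 4]


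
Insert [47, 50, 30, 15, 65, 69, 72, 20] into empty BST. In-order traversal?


Insert 47: root
Insert 50: R from 47
Insert 30: L from 47
Insert 15: L from 47 -> L from 30
Insert 65: R from 47 -> R from 50
Insert 69: R from 47 -> R from 50 -> R from 65
Insert 72: R from 47 -> R from 50 -> R from 65 -> R from 69
Insert 20: L from 47 -> L from 30 -> R from 15

In-order: [15, 20, 30, 47, 50, 65, 69, 72]


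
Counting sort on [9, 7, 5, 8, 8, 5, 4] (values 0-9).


Input: [9, 7, 5, 8, 8, 5, 4]
Counts: [0, 0, 0, 0, 1, 2, 0, 1, 2, 1]

Sorted: [4, 5, 5, 7, 8, 8, 9]


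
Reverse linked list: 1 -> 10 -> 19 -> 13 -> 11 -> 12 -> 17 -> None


Step 1: curr=1, set curr.next=prev(None) | reversed so far: 1
Step 2: curr=10, set curr.next=prev(1) | reversed so far: 10 -> 1
Step 3: curr=19, set curr.next=prev(10) | reversed so far: 19 -> 10 -> 1
Step 4: curr=13, set curr.next=prev(19) | reversed so far: 13 -> 19 -> 10 -> 1
Step 5: curr=11, set curr.next=prev(13) | reversed so far: 11 -> 13 -> 19 -> 10 -> 1
Step 6: curr=12, set curr.next=prev(11) | reversed so far: 12 -> 11 -> 13 -> 19 -> 10 -> 1
Step 7: curr=17, set curr.next=prev(12) | reversed so far: 17 -> 12 -> 11 -> 13 -> 19 -> 10 -> 1

17 -> 12 -> 11 -> 13 -> 19 -> 10 -> 1 -> None


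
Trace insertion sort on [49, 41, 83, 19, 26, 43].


Initial: [49, 41, 83, 19, 26, 43]
Insert 41: [41, 49, 83, 19, 26, 43]
Insert 83: [41, 49, 83, 19, 26, 43]
Insert 19: [19, 41, 49, 83, 26, 43]
Insert 26: [19, 26, 41, 49, 83, 43]
Insert 43: [19, 26, 41, 43, 49, 83]

Sorted: [19, 26, 41, 43, 49, 83]


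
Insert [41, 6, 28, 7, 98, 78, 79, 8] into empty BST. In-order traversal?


Insert 41: root
Insert 6: L from 41
Insert 28: L from 41 -> R from 6
Insert 7: L from 41 -> R from 6 -> L from 28
Insert 98: R from 41
Insert 78: R from 41 -> L from 98
Insert 79: R from 41 -> L from 98 -> R from 78
Insert 8: L from 41 -> R from 6 -> L from 28 -> R from 7

In-order: [6, 7, 8, 28, 41, 78, 79, 98]


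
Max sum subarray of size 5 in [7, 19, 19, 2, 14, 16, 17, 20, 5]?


[0:5]: 61
[1:6]: 70
[2:7]: 68
[3:8]: 69
[4:9]: 72

Max: 72 at [4:9]


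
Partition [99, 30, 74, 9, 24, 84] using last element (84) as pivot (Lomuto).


Pivot: 84
  30 <= 84: swap -> [30, 99, 74, 9, 24, 84]
  74 <= 84: swap -> [30, 74, 99, 9, 24, 84]
  9 <= 84: swap -> [30, 74, 9, 99, 24, 84]
  24 <= 84: swap -> [30, 74, 9, 24, 99, 84]
Place pivot at 4: [30, 74, 9, 24, 84, 99]

Partitioned: [30, 74, 9, 24, 84, 99]


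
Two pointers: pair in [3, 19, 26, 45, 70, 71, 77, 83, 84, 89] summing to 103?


lo=0(3)+hi=9(89)=92
lo=1(19)+hi=9(89)=108
lo=1(19)+hi=8(84)=103

Yes: 19+84=103


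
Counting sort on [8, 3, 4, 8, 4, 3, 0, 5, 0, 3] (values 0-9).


Input: [8, 3, 4, 8, 4, 3, 0, 5, 0, 3]
Counts: [2, 0, 0, 3, 2, 1, 0, 0, 2, 0]

Sorted: [0, 0, 3, 3, 3, 4, 4, 5, 8, 8]


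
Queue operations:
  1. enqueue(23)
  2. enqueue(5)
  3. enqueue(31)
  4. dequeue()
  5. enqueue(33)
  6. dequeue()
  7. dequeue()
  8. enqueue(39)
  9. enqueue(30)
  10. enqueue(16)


enqueue(23) -> [23]
enqueue(5) -> [23, 5]
enqueue(31) -> [23, 5, 31]
dequeue()->23, [5, 31]
enqueue(33) -> [5, 31, 33]
dequeue()->5, [31, 33]
dequeue()->31, [33]
enqueue(39) -> [33, 39]
enqueue(30) -> [33, 39, 30]
enqueue(16) -> [33, 39, 30, 16]

Final queue: [33, 39, 30, 16]


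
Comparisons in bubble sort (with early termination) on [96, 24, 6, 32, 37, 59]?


Algorithm: bubble sort (with early termination)
Input: [96, 24, 6, 32, 37, 59]
Sorted: [6, 24, 32, 37, 59, 96]

12


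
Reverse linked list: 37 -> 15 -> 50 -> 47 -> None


Step 1: curr=37, set curr.next=prev(None) | reversed so far: 37
Step 2: curr=15, set curr.next=prev(37) | reversed so far: 15 -> 37
Step 3: curr=50, set curr.next=prev(15) | reversed so far: 50 -> 15 -> 37
Step 4: curr=47, set curr.next=prev(50) | reversed so far: 47 -> 50 -> 15 -> 37

47 -> 50 -> 15 -> 37 -> None


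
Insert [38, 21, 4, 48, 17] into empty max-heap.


Insert 38: [38]
Insert 21: [38, 21]
Insert 4: [38, 21, 4]
Insert 48: [48, 38, 4, 21]
Insert 17: [48, 38, 4, 21, 17]

Final heap: [48, 38, 4, 21, 17]


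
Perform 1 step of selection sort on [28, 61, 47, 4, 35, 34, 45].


Initial: [28, 61, 47, 4, 35, 34, 45]
Step 1: min=4 at 3
  Swap: [4, 61, 47, 28, 35, 34, 45]

After 1 step: [4, 61, 47, 28, 35, 34, 45]


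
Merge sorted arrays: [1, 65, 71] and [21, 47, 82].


Take 1 from A
Take 21 from B
Take 47 from B
Take 65 from A
Take 71 from A

Merged: [1, 21, 47, 65, 71, 82]


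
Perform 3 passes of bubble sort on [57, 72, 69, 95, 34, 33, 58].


Initial: [57, 72, 69, 95, 34, 33, 58]
Pass 1: [57, 69, 72, 34, 33, 58, 95] (4 swaps)
Pass 2: [57, 69, 34, 33, 58, 72, 95] (3 swaps)
Pass 3: [57, 34, 33, 58, 69, 72, 95] (3 swaps)

After 3 passes: [57, 34, 33, 58, 69, 72, 95]


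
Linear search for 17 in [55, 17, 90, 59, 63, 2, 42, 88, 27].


i=0: 55!=17
i=1: 17==17 found!

Found at 1, 2 comps


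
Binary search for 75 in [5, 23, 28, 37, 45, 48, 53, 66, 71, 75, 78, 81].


Step 1: lo=0, hi=11, mid=5, val=48
Step 2: lo=6, hi=11, mid=8, val=71
Step 3: lo=9, hi=11, mid=10, val=78
Step 4: lo=9, hi=9, mid=9, val=75

Found at index 9
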